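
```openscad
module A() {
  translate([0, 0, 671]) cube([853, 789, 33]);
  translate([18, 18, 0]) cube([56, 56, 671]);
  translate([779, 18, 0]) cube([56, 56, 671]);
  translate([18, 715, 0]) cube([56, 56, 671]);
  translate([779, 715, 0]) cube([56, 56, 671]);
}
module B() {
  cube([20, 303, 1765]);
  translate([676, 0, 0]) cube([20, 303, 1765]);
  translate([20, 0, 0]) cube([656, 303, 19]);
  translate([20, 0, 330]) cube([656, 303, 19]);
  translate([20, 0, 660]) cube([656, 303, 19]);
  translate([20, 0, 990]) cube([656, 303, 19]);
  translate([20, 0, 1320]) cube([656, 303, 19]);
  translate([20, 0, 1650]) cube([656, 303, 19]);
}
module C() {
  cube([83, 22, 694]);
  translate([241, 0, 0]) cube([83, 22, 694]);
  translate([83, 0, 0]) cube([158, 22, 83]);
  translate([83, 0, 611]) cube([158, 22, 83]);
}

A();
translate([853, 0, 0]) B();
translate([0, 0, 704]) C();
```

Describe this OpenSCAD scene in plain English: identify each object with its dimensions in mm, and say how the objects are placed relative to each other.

A is a table with a 853×789 mm rectangular top, 33 mm thick, top surface at z = 704 mm, supported by four 56×56 mm square legs, each inset 18 mm from the nearest pair of top edges, running from the floor.

B is an open bookshelf. Two side panels, each 20 mm thick, 303 mm deep and 1765 mm tall, stand 696 mm apart (outside-to-outside). Between them sit 6 shelves, each 19 mm thick and 303 mm deep, spanning the full gap between the sides. The bottom shelf rests on the floor (its underside at z = 0) and the clear gap between one shelf's top and the next shelf's underside is 311 mm.

C is a rectangular picture frame lying in the x–z plane (depth along y). The opening is 158 mm wide (x) by 528 mm tall (z), surrounded by a border 83 mm wide on all four sides. The frame is 22 mm deep and is made of two full-height vertical stiles with two horizontal rails fitted between them.

The bookshelf is against the table's +x side, with their −y faces flush. The picture frame is on top of the table.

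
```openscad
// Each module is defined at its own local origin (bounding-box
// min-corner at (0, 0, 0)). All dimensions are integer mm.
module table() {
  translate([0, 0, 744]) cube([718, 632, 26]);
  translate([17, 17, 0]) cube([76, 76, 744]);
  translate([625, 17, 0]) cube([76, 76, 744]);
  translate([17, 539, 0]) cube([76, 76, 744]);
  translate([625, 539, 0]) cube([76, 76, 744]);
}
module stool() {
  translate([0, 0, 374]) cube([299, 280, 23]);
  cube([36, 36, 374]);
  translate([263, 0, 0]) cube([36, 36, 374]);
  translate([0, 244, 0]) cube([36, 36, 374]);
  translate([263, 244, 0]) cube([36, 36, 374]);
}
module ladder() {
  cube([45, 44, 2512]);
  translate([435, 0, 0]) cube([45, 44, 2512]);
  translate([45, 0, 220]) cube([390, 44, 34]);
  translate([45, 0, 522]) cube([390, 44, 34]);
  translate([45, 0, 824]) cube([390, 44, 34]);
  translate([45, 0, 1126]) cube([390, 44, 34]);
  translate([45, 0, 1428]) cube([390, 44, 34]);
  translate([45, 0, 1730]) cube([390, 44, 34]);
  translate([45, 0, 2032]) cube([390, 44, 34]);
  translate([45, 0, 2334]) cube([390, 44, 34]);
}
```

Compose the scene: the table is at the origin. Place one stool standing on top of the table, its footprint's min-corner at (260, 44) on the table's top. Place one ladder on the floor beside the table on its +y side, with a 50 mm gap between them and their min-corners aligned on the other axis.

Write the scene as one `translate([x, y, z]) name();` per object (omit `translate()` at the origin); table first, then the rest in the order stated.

table();
translate([260, 44, 770]) stool();
translate([0, 682, 0]) ladder();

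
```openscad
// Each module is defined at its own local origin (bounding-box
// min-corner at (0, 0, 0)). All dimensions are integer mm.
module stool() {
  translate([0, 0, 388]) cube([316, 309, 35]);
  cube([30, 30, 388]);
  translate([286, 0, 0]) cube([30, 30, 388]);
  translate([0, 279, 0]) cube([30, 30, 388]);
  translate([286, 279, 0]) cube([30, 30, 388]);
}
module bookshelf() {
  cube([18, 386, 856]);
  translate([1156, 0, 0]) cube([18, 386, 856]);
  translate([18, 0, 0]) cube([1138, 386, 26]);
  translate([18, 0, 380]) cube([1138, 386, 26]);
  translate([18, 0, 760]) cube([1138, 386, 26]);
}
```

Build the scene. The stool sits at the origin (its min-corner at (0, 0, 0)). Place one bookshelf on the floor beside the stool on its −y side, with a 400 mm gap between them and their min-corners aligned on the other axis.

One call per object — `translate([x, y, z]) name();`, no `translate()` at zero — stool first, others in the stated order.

stool();
translate([0, -786, 0]) bookshelf();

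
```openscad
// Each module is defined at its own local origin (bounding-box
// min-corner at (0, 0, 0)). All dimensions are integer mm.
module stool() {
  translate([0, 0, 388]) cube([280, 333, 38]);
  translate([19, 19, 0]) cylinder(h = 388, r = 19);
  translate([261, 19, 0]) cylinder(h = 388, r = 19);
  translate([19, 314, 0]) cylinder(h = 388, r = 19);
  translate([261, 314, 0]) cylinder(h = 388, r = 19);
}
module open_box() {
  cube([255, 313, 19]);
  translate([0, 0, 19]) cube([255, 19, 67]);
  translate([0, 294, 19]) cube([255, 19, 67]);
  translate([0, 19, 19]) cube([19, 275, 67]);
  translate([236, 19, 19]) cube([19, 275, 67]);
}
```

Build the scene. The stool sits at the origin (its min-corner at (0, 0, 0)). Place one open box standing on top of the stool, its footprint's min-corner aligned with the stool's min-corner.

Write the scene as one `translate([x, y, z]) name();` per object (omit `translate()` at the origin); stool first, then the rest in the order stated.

stool();
translate([0, 0, 426]) open_box();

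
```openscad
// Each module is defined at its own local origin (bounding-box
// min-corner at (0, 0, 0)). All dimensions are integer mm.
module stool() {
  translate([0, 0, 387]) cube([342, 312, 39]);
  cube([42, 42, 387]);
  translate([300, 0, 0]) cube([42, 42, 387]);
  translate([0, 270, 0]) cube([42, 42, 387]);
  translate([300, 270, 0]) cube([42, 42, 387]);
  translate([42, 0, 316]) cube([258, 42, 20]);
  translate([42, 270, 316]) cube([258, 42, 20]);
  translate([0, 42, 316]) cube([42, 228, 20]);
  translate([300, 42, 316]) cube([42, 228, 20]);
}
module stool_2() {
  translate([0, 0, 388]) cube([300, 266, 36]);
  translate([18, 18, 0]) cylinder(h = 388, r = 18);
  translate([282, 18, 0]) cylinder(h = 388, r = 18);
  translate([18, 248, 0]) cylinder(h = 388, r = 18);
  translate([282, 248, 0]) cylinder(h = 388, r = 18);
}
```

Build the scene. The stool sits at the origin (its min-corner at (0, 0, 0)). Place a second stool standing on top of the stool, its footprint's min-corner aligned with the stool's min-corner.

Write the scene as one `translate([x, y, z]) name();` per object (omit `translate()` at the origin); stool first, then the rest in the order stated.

stool();
translate([0, 0, 426]) stool_2();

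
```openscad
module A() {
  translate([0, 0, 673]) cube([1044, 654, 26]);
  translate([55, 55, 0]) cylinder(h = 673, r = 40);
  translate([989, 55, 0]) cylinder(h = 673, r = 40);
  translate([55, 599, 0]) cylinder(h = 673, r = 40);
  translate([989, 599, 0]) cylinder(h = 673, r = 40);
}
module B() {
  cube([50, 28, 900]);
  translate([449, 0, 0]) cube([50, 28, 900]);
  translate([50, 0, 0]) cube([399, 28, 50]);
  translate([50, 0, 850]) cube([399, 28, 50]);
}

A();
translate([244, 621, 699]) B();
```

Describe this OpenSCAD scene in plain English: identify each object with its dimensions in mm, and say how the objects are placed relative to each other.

A is a rectangular dining table. The top is 1044×654×26 mm with its upper surface at z = 699 mm. It stands on four round legs of 80 mm diameter, each leg's bounding box inset 15 mm from the nearest pair of top edges, running from the floor to the underside of the top.

B is a picture frame with a 399×800 mm rectangular opening (x by z) and a uniform 50 mm border on every side. Frame depth is 28 mm along y. It is built from two vertical stiles running the full outside height and two horizontal rails spanning the gap between the stiles.

The picture frame is on top of the table.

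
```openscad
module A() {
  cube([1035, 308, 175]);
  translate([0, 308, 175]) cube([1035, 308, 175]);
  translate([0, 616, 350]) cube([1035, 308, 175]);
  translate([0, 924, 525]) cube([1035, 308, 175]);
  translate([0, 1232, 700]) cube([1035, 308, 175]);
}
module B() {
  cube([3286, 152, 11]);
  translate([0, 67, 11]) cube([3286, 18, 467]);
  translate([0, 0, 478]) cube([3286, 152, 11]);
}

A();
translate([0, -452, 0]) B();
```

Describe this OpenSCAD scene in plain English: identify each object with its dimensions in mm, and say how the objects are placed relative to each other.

A is a straight staircase of 5 solid steps. Each step is 1035 mm wide (x), 308 mm deep (y, the going) and 175 mm tall (the rise). The first step rests on the floor; each subsequent step sits one going further in +y and one rise higher in +z, directly behind and above the previous step with no overlap.

B is an I-beam lying along x, 3286 mm long. Overall section height 489 mm. Two flanges 152 mm wide (y) and 11 mm thick, one on the floor and one at the top; a web 18 mm thick runs between them, centred on the flange width.

The I-beam is on the floor beside the staircase on its −y side.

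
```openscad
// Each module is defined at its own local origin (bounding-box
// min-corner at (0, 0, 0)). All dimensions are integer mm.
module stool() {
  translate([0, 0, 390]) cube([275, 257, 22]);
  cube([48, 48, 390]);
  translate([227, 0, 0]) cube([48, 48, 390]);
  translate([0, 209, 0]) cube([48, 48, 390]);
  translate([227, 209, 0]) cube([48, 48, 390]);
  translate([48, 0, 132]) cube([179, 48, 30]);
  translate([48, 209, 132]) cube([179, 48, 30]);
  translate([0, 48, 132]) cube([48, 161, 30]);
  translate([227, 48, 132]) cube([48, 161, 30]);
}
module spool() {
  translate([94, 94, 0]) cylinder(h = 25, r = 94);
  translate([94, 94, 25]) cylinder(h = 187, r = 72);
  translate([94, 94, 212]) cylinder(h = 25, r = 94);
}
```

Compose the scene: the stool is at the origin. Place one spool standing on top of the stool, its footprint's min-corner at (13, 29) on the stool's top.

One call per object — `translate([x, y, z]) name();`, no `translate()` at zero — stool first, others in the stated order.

stool();
translate([13, 29, 412]) spool();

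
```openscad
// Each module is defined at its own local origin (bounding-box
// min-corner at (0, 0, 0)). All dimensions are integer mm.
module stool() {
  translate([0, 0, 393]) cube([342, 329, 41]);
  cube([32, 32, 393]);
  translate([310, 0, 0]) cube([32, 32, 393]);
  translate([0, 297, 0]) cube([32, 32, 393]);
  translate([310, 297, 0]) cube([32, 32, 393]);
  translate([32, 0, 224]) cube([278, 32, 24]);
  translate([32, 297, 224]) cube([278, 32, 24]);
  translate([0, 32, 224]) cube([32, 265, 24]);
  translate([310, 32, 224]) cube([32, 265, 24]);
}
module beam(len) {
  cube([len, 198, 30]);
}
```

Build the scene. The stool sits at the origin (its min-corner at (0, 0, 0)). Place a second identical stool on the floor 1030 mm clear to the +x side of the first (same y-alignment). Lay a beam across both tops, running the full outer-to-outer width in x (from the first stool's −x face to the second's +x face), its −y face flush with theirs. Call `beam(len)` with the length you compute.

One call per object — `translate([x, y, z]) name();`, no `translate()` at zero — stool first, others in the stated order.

stool();
translate([1372, 0, 0]) stool();
translate([0, 0, 434]) beam(1714);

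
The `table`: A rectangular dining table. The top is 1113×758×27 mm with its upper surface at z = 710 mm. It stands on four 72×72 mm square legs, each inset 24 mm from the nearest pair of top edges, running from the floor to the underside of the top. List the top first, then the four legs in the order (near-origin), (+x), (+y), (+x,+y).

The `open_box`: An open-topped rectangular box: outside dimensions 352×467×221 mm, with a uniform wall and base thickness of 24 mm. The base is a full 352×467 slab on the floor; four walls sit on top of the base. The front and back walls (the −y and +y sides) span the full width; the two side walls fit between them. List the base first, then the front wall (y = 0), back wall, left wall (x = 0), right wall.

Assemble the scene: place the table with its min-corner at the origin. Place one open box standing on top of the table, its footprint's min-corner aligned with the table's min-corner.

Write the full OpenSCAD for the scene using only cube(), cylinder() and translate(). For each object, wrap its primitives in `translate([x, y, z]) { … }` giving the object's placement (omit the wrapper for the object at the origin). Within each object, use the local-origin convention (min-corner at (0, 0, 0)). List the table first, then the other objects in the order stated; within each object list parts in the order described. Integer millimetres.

translate([0, 0, 683]) cube([1113, 758, 27]);
translate([24, 24, 0]) cube([72, 72, 683]);
translate([1017, 24, 0]) cube([72, 72, 683]);
translate([24, 662, 0]) cube([72, 72, 683]);
translate([1017, 662, 0]) cube([72, 72, 683]);
translate([0, 0, 710]) {
  cube([352, 467, 24]);
  translate([0, 0, 24]) cube([352, 24, 197]);
  translate([0, 443, 24]) cube([352, 24, 197]);
  translate([0, 24, 24]) cube([24, 419, 197]);
  translate([328, 24, 24]) cube([24, 419, 197]);
}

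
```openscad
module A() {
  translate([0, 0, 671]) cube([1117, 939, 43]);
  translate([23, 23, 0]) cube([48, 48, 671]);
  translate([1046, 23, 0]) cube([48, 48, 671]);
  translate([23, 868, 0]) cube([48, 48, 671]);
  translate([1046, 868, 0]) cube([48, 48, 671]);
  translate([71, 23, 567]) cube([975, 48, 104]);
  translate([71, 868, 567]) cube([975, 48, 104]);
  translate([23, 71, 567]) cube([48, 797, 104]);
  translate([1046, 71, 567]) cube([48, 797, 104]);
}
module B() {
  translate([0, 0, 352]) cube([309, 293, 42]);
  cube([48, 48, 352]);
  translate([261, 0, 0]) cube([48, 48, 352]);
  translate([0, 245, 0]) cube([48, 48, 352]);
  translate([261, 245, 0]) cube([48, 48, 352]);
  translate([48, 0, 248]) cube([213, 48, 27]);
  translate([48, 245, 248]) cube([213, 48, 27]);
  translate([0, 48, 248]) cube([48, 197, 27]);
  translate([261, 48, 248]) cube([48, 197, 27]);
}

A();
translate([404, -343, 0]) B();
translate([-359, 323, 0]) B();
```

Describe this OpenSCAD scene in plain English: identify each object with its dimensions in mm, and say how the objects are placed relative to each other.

A is a table: top 1117 mm (x) × 939 mm (y), 43 mm thick, upper face at z = 714 mm, on four 48×48 mm square legs, each inset 23 mm from the nearest pair of top edges, running from z = 0 to the bottom of the top. Four apron rails, 48 mm thick and 104 mm tall, run between adjacent legs with their top edges flush with the underside of the top and their outer faces flush with the legs' outer faces.

B is a simple wooden stool: a rectangular seat 309 mm (x) by 293 mm (y), 42 mm thick, top face at z = 394 mm, on four square legs, each 48×48 mm in cross-section. The legs rest on z = 0, each flush with a corner of the seat. Four stretchers, 48 mm wide and 27 mm tall, connect adjacent legs with their undersides at z = 248 mm, each running between the inner faces of the legs it joins and aligned with the legs' outer faces on the other axis.

Two stools sit around the table at the −y, −x sides.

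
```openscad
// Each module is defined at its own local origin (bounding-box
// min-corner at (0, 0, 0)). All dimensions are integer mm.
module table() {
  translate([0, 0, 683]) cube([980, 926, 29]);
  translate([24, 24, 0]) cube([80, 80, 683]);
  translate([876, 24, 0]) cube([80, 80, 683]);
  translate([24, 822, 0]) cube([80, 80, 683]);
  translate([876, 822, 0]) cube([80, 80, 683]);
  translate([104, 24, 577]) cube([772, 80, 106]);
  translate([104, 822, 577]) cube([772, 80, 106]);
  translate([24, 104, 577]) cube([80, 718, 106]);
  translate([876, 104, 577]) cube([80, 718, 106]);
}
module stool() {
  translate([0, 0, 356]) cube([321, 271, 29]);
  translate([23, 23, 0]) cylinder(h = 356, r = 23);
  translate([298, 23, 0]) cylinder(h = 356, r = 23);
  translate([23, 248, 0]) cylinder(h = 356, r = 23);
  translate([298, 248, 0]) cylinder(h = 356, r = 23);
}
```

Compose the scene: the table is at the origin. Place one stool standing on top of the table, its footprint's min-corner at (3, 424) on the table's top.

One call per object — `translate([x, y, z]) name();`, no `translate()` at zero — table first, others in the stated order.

table();
translate([3, 424, 712]) stool();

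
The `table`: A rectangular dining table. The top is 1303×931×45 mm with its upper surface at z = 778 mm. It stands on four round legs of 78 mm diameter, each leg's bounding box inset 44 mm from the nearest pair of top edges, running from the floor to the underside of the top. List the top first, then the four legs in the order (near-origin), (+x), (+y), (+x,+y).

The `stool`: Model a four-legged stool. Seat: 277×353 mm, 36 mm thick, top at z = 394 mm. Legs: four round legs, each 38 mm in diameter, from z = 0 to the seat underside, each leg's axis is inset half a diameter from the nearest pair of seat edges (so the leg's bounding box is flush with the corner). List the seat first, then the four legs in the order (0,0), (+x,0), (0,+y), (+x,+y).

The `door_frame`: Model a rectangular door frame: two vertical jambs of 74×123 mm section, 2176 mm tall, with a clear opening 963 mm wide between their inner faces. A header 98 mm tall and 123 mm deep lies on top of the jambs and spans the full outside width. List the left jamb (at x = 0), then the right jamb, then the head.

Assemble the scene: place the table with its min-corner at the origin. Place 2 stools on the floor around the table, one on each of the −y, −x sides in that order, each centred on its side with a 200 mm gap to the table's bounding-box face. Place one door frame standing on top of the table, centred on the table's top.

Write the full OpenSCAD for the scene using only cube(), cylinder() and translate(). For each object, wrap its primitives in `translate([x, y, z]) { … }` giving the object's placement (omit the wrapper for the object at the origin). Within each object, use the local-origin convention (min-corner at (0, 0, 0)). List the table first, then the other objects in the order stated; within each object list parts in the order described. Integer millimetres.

translate([0, 0, 733]) cube([1303, 931, 45]);
translate([83, 83, 0]) cylinder(h = 733, r = 39);
translate([1220, 83, 0]) cylinder(h = 733, r = 39);
translate([83, 848, 0]) cylinder(h = 733, r = 39);
translate([1220, 848, 0]) cylinder(h = 733, r = 39);
translate([513, -553, 0]) {
  translate([0, 0, 358]) cube([277, 353, 36]);
  translate([19, 19, 0]) cylinder(h = 358, r = 19);
  translate([258, 19, 0]) cylinder(h = 358, r = 19);
  translate([19, 334, 0]) cylinder(h = 358, r = 19);
  translate([258, 334, 0]) cylinder(h = 358, r = 19);
}
translate([-477, 289, 0]) {
  translate([0, 0, 358]) cube([277, 353, 36]);
  translate([19, 19, 0]) cylinder(h = 358, r = 19);
  translate([258, 19, 0]) cylinder(h = 358, r = 19);
  translate([19, 334, 0]) cylinder(h = 358, r = 19);
  translate([258, 334, 0]) cylinder(h = 358, r = 19);
}
translate([96, 404, 778]) {
  cube([74, 123, 2176]);
  translate([1037, 0, 0]) cube([74, 123, 2176]);
  translate([0, 0, 2176]) cube([1111, 123, 98]);
}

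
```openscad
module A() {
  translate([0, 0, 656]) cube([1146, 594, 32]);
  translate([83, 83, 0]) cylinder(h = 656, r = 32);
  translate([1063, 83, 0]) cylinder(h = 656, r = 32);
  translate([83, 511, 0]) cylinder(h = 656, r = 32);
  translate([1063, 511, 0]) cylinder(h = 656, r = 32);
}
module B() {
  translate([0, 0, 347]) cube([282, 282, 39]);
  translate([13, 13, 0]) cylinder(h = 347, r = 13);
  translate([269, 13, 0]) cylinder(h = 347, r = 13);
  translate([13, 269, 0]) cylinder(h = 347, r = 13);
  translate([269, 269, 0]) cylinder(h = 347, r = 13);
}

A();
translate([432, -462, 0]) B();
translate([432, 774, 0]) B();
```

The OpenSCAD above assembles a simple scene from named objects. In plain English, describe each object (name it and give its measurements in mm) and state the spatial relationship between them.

A is a table with a 1146×594 mm rectangular top, 32 mm thick, top surface at z = 688 mm, supported by four round legs of 64 mm diameter, each leg's bounding box inset 51 mm from the nearest pair of top edges, running from the floor.

B is a four-legged stool. The seat is 282×282 mm, 39 mm thick, top at z = 386 mm. It stands on four round legs, each 26 mm in diameter, from z = 0 to the seat underside, each leg's axis is inset half a diameter from the nearest pair of seat edges (so the leg's bounding box is flush with the corner).

Two stools sit around the table at the −y, +y sides.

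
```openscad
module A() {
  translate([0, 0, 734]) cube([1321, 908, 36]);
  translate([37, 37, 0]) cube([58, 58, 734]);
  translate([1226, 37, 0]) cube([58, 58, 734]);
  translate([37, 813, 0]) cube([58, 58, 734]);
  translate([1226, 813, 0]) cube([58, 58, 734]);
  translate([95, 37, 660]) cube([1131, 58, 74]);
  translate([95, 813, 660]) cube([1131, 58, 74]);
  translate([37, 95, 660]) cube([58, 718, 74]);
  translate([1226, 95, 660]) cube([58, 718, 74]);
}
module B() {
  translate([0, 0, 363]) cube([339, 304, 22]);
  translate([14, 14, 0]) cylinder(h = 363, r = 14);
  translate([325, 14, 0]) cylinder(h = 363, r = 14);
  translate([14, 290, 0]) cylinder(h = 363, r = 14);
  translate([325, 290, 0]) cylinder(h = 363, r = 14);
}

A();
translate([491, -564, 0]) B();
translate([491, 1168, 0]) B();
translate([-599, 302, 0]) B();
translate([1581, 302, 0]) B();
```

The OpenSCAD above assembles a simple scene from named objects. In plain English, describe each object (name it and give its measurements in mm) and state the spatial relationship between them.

A is a table: top 1321 mm (x) × 908 mm (y), 36 mm thick, upper face at z = 770 mm, on four 58×58 mm square legs, each inset 37 mm from the nearest pair of top edges, running from z = 0 to the bottom of the top. Four apron rails, 58 mm thick and 74 mm tall, run between adjacent legs with their top edges flush with the underside of the top and their outer faces flush with the legs' outer faces.

B is a simple wooden stool: a rectangular seat 339 mm (x) by 304 mm (y), 22 mm thick, top face at z = 385 mm, on four round legs, each 28 mm in diameter. The legs rest on z = 0, each leg's axis is inset half a diameter from the nearest pair of seat edges (so the leg's bounding box is flush with the corner).

Four stools sit around the table at the −y, +y, −x, +x sides.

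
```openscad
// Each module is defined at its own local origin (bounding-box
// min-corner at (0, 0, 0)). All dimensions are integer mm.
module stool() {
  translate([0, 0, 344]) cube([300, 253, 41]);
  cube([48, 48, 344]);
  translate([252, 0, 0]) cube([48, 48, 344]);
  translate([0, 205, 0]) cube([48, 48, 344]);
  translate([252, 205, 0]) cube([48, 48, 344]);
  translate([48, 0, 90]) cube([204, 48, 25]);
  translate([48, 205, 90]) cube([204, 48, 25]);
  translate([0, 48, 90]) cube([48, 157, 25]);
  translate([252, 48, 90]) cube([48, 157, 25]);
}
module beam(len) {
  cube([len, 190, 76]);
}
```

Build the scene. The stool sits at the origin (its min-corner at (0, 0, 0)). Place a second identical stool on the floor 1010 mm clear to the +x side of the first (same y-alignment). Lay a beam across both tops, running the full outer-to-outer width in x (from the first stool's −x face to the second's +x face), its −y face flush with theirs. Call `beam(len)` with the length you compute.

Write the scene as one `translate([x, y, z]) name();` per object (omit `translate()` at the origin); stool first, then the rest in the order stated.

stool();
translate([1310, 0, 0]) stool();
translate([0, 0, 385]) beam(1610);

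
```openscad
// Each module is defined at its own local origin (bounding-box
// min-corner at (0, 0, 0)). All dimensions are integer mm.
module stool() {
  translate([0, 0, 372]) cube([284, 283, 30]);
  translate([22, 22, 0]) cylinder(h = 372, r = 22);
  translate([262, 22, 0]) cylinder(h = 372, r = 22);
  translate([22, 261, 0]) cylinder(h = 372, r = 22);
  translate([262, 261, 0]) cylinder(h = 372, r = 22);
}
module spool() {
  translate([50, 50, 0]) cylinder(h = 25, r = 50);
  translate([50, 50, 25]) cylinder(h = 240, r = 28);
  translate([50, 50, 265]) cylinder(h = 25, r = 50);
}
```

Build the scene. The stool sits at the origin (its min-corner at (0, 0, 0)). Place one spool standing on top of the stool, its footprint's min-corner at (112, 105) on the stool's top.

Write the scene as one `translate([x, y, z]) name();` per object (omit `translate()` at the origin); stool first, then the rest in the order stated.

stool();
translate([112, 105, 402]) spool();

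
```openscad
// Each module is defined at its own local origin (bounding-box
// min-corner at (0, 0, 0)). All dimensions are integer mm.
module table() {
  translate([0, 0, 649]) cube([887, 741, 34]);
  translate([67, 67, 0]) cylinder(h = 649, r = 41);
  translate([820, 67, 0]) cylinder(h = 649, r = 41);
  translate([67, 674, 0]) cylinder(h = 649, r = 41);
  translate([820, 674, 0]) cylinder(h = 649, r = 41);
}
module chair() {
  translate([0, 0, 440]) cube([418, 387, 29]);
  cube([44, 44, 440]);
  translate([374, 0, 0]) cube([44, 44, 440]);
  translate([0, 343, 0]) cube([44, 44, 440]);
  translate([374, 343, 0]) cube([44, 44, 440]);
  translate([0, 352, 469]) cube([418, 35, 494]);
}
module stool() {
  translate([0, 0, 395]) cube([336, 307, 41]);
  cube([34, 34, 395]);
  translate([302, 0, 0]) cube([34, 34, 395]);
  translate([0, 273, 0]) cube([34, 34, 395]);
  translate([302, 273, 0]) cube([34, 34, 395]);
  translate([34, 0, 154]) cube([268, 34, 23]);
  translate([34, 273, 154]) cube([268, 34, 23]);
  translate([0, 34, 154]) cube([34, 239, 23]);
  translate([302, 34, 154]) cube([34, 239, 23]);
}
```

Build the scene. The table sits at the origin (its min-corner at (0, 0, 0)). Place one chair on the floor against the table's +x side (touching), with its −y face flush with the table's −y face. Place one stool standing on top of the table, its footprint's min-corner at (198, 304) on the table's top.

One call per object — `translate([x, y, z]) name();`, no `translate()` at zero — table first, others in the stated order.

table();
translate([887, 0, 0]) chair();
translate([198, 304, 683]) stool();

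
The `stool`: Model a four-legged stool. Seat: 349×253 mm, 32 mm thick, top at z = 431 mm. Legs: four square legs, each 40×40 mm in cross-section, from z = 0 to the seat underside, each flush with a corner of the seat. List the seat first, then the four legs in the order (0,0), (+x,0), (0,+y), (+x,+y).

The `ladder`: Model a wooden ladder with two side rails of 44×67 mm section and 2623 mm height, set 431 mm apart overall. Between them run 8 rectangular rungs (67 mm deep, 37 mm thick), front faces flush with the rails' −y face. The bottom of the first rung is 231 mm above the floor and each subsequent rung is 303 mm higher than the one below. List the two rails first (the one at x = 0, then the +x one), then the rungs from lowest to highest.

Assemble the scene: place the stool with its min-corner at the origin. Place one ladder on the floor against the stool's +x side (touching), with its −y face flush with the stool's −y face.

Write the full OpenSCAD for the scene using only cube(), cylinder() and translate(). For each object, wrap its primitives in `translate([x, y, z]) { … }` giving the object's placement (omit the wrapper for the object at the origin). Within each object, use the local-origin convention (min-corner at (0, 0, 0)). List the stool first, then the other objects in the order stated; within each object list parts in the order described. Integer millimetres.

translate([0, 0, 399]) cube([349, 253, 32]);
cube([40, 40, 399]);
translate([309, 0, 0]) cube([40, 40, 399]);
translate([0, 213, 0]) cube([40, 40, 399]);
translate([309, 213, 0]) cube([40, 40, 399]);
translate([349, 0, 0]) {
  cube([44, 67, 2623]);
  translate([387, 0, 0]) cube([44, 67, 2623]);
  translate([44, 0, 231]) cube([343, 67, 37]);
  translate([44, 0, 534]) cube([343, 67, 37]);
  translate([44, 0, 837]) cube([343, 67, 37]);
  translate([44, 0, 1140]) cube([343, 67, 37]);
  translate([44, 0, 1443]) cube([343, 67, 37]);
  translate([44, 0, 1746]) cube([343, 67, 37]);
  translate([44, 0, 2049]) cube([343, 67, 37]);
  translate([44, 0, 2352]) cube([343, 67, 37]);
}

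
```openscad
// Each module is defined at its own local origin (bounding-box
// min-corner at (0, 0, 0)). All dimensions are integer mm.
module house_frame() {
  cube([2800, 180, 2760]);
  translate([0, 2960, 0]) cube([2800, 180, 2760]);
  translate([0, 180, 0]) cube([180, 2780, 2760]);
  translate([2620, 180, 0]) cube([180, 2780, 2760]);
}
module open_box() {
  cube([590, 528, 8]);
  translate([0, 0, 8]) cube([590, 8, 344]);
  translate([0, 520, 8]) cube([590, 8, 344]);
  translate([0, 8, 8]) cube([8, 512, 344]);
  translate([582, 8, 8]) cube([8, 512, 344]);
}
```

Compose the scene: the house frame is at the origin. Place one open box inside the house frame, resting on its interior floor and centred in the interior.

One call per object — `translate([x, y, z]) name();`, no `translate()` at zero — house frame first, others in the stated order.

house_frame();
translate([1105, 1306, 0]) open_box();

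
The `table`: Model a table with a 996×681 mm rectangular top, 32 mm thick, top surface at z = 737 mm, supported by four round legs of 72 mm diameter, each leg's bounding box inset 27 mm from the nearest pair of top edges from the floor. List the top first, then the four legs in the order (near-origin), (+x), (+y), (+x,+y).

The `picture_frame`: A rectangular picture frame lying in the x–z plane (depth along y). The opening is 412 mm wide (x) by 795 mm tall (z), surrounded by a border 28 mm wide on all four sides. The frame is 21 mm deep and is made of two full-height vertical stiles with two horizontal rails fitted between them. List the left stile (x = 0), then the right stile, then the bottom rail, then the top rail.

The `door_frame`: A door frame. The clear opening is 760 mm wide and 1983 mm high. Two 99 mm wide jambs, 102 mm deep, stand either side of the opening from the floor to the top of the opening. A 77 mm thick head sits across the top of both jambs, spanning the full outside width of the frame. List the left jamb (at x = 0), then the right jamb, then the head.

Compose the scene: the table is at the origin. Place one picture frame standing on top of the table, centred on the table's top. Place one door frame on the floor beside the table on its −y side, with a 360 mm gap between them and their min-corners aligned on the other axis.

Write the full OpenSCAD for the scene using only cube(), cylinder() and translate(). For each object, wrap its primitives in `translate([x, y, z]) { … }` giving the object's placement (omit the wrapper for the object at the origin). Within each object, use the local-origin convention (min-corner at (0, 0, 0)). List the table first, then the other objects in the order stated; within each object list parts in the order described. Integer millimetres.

translate([0, 0, 705]) cube([996, 681, 32]);
translate([63, 63, 0]) cylinder(h = 705, r = 36);
translate([933, 63, 0]) cylinder(h = 705, r = 36);
translate([63, 618, 0]) cylinder(h = 705, r = 36);
translate([933, 618, 0]) cylinder(h = 705, r = 36);
translate([264, 330, 737]) {
  cube([28, 21, 851]);
  translate([440, 0, 0]) cube([28, 21, 851]);
  translate([28, 0, 0]) cube([412, 21, 28]);
  translate([28, 0, 823]) cube([412, 21, 28]);
}
translate([0, -462, 0]) {
  cube([99, 102, 1983]);
  translate([859, 0, 0]) cube([99, 102, 1983]);
  translate([0, 0, 1983]) cube([958, 102, 77]);
}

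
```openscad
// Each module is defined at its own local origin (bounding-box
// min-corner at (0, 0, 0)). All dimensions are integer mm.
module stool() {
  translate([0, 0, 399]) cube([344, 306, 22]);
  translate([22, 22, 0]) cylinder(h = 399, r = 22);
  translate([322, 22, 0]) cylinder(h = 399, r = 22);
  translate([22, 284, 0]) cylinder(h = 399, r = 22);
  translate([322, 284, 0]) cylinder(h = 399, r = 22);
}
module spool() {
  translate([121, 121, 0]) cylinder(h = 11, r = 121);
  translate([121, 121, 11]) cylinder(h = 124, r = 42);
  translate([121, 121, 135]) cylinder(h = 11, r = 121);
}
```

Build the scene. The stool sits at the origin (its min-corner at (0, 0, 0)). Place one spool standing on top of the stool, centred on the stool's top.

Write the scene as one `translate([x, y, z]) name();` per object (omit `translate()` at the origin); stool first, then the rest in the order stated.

stool();
translate([51, 32, 421]) spool();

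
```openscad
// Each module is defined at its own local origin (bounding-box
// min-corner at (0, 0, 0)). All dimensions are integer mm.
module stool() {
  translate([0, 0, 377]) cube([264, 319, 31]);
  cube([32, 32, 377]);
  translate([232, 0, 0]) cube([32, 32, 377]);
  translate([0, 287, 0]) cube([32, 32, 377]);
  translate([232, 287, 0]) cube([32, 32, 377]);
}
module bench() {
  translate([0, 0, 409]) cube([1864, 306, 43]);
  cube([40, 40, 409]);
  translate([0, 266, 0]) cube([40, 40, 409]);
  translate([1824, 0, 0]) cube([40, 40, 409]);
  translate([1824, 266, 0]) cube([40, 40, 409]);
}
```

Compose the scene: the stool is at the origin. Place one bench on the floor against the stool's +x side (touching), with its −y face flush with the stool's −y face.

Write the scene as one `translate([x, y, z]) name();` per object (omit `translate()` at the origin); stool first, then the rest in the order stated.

stool();
translate([264, 0, 0]) bench();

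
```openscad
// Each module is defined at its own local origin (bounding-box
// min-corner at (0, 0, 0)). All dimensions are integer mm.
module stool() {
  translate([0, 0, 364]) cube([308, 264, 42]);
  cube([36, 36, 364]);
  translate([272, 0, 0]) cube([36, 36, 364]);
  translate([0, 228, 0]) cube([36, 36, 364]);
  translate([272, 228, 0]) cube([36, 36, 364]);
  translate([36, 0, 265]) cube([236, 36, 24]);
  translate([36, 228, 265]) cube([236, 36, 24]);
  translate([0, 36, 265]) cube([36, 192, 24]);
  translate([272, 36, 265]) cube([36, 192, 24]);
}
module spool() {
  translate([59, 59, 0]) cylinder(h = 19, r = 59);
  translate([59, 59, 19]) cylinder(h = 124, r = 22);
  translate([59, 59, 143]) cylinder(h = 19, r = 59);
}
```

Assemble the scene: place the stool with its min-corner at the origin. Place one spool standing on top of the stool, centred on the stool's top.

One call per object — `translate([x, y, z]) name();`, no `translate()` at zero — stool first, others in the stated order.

stool();
translate([95, 73, 406]) spool();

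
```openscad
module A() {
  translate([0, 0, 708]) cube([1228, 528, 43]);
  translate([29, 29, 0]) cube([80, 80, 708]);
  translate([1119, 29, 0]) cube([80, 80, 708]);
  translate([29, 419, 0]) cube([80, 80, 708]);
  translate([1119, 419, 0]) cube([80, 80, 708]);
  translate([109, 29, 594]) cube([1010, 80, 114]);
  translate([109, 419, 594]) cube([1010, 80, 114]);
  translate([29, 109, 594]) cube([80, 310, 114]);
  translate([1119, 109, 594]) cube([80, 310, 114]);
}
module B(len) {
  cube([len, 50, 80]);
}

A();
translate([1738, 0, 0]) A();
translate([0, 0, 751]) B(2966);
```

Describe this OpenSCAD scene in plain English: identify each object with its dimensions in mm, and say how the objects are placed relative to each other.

A is a table: top 1228 mm (x) × 528 mm (y), 43 mm thick, upper face at z = 751 mm, on four 80×80 mm square legs, each inset 29 mm from the nearest pair of top edges, running from z = 0 to the bottom of the top. Four apron rails, 80 mm thick and 114 mm tall, run between adjacent legs with their top edges flush with the underside of the top and their outer faces flush with the legs' outer faces.

B is a rectangular beam 2966 mm long (x), 50 mm deep (y), 80 mm thick (z).

The beam spans the tops of two tables placed 510 mm apart, resting at z = 751 mm.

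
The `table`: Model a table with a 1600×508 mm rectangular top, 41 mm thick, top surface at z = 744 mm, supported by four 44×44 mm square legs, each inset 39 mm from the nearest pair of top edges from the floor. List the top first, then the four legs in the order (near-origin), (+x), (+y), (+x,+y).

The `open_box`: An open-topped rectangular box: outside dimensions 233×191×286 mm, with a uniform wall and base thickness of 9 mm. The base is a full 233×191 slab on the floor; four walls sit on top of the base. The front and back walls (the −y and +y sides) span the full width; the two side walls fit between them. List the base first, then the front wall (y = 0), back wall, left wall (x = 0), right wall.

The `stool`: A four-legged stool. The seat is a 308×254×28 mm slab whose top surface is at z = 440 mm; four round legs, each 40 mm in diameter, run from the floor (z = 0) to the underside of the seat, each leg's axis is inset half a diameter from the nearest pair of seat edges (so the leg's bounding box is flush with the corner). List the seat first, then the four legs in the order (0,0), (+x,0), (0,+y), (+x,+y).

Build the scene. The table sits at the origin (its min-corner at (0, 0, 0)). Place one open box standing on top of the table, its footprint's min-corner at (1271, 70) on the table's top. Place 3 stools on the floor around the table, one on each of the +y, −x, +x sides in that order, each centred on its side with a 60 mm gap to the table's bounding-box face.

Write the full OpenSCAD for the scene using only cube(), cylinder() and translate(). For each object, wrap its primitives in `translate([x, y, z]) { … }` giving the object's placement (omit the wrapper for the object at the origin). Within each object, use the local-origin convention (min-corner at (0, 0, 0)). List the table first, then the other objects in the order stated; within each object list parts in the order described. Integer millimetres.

translate([0, 0, 703]) cube([1600, 508, 41]);
translate([39, 39, 0]) cube([44, 44, 703]);
translate([1517, 39, 0]) cube([44, 44, 703]);
translate([39, 425, 0]) cube([44, 44, 703]);
translate([1517, 425, 0]) cube([44, 44, 703]);
translate([1271, 70, 744]) {
  cube([233, 191, 9]);
  translate([0, 0, 9]) cube([233, 9, 277]);
  translate([0, 182, 9]) cube([233, 9, 277]);
  translate([0, 9, 9]) cube([9, 173, 277]);
  translate([224, 9, 9]) cube([9, 173, 277]);
}
translate([646, 568, 0]) {
  translate([0, 0, 412]) cube([308, 254, 28]);
  translate([20, 20, 0]) cylinder(h = 412, r = 20);
  translate([288, 20, 0]) cylinder(h = 412, r = 20);
  translate([20, 234, 0]) cylinder(h = 412, r = 20);
  translate([288, 234, 0]) cylinder(h = 412, r = 20);
}
translate([-368, 127, 0]) {
  translate([0, 0, 412]) cube([308, 254, 28]);
  translate([20, 20, 0]) cylinder(h = 412, r = 20);
  translate([288, 20, 0]) cylinder(h = 412, r = 20);
  translate([20, 234, 0]) cylinder(h = 412, r = 20);
  translate([288, 234, 0]) cylinder(h = 412, r = 20);
}
translate([1660, 127, 0]) {
  translate([0, 0, 412]) cube([308, 254, 28]);
  translate([20, 20, 0]) cylinder(h = 412, r = 20);
  translate([288, 20, 0]) cylinder(h = 412, r = 20);
  translate([20, 234, 0]) cylinder(h = 412, r = 20);
  translate([288, 234, 0]) cylinder(h = 412, r = 20);
}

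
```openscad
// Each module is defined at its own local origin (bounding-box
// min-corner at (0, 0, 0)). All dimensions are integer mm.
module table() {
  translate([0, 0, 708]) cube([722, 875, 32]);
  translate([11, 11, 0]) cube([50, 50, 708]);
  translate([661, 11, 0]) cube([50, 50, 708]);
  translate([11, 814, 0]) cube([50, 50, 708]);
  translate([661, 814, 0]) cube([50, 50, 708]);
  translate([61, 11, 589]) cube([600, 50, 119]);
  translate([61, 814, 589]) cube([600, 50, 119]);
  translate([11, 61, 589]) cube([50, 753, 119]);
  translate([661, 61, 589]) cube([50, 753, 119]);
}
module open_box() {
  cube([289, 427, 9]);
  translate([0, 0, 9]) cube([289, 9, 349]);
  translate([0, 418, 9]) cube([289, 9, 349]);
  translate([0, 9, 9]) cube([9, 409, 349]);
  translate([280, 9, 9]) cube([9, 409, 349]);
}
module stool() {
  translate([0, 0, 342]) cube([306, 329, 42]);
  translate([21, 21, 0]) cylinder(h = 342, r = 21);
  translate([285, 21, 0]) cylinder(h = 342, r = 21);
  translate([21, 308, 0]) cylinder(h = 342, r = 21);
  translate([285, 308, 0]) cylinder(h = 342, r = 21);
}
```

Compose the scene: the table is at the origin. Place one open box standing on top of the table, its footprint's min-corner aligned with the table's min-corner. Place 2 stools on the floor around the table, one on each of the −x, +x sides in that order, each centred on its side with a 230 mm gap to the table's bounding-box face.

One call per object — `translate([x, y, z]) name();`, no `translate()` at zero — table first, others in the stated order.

table();
translate([0, 0, 740]) open_box();
translate([-536, 273, 0]) stool();
translate([952, 273, 0]) stool();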